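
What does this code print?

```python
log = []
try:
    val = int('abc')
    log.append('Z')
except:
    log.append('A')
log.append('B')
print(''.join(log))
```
AB

Exception raised in try, caught by bare except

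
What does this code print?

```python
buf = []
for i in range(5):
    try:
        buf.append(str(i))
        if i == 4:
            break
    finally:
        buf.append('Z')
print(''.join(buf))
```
0Z1Z2Z3Z4Z

finally runs even when breaking out of loop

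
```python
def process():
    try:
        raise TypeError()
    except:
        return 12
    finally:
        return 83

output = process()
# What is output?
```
83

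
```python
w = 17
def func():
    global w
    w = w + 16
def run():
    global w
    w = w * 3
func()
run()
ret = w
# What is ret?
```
99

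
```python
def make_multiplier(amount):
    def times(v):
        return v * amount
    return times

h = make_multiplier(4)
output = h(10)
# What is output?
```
40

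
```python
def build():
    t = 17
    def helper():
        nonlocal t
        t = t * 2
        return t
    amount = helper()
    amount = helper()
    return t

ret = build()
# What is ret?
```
68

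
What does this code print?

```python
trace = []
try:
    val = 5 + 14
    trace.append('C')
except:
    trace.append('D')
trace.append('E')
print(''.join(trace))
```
CE

No exception, try block completes normally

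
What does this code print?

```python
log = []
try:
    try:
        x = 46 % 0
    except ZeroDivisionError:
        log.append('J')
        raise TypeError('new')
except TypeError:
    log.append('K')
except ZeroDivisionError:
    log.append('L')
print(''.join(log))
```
JK

New TypeError raised, caught by outer TypeError handler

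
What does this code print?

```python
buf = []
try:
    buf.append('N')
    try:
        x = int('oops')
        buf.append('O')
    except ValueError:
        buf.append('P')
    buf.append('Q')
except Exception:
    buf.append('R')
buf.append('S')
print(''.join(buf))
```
NPQS

Inner exception caught by inner handler, outer continues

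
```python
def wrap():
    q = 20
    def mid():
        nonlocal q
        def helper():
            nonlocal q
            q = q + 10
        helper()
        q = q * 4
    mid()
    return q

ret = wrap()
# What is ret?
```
120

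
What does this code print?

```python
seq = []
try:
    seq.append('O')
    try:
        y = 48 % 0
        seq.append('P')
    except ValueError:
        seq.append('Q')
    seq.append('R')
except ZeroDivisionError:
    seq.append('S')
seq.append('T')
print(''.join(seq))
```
OST

Inner handler doesn't match, propagates to outer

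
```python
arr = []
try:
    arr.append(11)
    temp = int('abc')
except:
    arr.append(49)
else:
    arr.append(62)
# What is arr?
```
[11, 49]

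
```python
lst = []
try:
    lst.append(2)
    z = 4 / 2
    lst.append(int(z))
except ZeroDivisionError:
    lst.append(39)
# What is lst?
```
[2, 2]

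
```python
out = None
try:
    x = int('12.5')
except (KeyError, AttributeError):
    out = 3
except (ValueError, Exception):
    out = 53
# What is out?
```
53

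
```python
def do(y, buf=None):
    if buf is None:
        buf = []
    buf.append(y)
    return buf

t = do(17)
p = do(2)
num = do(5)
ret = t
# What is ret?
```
[17]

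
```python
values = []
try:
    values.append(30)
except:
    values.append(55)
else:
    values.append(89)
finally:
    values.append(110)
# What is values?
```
[30, 89, 110]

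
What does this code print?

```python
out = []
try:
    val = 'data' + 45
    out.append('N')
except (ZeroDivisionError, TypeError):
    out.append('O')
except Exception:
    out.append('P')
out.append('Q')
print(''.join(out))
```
OQ

TypeError matches tuple containing it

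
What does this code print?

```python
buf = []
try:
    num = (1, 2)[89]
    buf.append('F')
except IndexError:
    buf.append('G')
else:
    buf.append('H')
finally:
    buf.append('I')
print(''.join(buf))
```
GI

Exception: except runs, else skipped, finally runs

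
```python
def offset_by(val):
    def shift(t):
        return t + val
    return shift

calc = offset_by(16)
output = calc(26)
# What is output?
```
42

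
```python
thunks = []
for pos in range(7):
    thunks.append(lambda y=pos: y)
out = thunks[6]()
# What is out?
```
6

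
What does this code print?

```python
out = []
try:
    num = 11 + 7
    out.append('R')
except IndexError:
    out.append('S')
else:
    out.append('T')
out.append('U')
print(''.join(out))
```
RTU

else block runs when no exception occurs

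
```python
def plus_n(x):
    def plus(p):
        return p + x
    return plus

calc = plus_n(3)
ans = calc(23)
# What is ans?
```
26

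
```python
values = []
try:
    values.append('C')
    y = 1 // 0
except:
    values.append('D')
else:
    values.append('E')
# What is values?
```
['C', 'D']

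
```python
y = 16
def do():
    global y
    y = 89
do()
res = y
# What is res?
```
89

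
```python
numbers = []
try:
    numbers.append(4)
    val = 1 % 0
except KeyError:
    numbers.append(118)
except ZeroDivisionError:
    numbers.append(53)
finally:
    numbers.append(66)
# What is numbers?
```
[4, 53, 66]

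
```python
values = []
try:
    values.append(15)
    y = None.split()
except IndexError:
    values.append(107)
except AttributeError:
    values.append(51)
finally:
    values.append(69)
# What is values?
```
[15, 51, 69]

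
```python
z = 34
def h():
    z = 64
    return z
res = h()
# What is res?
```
64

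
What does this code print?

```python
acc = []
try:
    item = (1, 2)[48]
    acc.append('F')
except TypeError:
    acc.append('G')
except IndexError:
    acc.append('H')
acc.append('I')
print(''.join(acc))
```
HI

IndexError is caught by its specific handler, not TypeError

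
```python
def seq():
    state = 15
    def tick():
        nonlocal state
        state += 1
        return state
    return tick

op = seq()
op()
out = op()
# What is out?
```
17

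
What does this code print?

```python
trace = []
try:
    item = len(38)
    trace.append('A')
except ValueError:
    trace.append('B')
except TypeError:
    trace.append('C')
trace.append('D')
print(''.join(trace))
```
CD

TypeError is caught by its specific handler, not ValueError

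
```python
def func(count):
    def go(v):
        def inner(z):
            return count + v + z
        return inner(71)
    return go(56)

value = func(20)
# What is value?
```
147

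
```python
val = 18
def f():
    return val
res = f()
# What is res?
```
18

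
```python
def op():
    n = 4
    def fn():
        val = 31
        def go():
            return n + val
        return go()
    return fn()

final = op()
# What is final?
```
35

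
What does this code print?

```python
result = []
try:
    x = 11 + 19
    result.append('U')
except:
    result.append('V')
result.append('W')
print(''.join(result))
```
UW

No exception, try block completes normally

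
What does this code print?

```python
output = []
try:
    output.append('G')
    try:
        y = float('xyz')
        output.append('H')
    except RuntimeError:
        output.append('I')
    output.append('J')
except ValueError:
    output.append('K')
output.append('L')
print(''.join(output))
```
GKL

Inner handler doesn't match, propagates to outer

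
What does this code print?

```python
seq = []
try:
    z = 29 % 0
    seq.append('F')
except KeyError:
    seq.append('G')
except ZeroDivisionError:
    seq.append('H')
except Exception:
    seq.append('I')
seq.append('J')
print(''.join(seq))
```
HJ

ZeroDivisionError matches before generic Exception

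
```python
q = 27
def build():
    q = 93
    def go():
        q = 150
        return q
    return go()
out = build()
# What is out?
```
150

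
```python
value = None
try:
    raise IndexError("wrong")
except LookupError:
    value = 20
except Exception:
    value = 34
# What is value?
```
20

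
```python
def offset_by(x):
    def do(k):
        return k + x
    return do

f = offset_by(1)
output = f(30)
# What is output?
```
31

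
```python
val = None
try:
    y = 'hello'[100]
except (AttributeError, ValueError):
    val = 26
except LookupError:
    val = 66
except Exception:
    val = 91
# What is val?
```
66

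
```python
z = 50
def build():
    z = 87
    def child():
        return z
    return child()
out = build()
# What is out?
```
87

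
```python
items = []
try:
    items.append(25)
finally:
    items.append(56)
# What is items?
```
[25, 56]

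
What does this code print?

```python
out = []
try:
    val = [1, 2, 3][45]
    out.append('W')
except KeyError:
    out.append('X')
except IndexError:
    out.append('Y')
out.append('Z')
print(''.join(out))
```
YZ

IndexError is caught by its specific handler, not KeyError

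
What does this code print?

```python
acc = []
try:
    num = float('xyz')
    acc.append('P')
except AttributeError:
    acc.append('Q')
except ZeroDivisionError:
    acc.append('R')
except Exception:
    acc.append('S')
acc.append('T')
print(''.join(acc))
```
ST

ValueError not specifically caught, falls to Exception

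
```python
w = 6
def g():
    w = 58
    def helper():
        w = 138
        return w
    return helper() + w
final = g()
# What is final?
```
196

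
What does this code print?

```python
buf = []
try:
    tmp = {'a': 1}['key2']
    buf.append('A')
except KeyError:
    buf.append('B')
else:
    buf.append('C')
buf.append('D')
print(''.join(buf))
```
BD

else block skipped when exception is caught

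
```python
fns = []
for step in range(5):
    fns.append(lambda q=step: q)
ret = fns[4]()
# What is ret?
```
4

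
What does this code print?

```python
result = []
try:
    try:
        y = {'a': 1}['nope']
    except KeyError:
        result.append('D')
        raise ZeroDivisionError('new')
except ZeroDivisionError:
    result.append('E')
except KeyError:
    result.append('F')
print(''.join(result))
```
DE

New ZeroDivisionError raised, caught by outer ZeroDivisionError handler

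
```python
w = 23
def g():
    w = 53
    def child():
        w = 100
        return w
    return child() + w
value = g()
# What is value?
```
153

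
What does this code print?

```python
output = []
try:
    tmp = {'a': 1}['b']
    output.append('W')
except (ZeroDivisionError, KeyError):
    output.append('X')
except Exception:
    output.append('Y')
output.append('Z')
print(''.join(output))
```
XZ

KeyError matches tuple containing it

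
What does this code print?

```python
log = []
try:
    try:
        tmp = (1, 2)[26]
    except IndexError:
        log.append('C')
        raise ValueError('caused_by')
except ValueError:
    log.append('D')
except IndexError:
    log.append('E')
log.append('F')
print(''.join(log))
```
CDF

ValueError raised and caught, original IndexError not re-raised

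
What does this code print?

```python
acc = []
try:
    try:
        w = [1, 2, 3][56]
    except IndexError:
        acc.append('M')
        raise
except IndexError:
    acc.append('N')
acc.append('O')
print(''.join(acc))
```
MNO

raise without argument re-raises current exception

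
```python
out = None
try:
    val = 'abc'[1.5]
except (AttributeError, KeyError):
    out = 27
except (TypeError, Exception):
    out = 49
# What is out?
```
49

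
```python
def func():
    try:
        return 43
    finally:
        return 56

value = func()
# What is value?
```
56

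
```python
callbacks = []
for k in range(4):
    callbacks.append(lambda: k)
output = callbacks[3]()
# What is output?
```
3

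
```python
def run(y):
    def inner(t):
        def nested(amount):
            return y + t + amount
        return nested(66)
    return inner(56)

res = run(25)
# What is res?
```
147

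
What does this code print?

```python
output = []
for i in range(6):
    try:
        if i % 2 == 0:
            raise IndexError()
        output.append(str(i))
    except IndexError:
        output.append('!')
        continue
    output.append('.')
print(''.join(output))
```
!1.!3.!5.

continue in except skips rest of loop body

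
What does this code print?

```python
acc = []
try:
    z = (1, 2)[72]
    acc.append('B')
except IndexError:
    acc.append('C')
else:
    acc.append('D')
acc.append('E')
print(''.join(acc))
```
CE

else block skipped when exception is caught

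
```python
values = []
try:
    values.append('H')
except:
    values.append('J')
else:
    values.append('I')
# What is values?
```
['H', 'I']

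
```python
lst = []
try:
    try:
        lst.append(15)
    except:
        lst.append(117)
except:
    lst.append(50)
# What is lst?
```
[15]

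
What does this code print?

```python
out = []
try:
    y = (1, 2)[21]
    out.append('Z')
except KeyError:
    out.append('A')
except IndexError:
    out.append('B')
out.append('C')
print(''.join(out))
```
BC

IndexError is caught by its specific handler, not KeyError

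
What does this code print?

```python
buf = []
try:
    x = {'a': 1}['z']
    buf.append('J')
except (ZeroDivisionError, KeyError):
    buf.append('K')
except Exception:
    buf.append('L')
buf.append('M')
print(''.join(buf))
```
KM

KeyError matches tuple containing it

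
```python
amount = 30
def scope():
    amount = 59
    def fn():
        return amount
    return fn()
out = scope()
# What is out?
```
59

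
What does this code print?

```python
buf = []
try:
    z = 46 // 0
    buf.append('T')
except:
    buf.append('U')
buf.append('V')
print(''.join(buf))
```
UV

Exception raised in try, caught by bare except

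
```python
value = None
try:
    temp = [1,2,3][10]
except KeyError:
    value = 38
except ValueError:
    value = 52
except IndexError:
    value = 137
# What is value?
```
137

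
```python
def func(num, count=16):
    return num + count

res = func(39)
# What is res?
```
55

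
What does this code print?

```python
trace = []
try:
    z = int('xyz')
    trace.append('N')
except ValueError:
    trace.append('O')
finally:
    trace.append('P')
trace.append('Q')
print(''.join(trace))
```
OPQ

finally always runs, even after exception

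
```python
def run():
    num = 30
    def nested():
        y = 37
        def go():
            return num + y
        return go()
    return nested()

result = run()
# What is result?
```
67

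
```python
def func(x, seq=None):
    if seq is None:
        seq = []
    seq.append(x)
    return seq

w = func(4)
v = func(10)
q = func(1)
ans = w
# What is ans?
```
[4]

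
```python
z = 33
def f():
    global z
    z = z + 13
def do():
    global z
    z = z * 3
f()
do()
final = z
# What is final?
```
138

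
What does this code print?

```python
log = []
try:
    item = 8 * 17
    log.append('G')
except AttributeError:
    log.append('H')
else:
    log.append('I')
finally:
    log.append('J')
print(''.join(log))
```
GIJ

else runs before finally when no exception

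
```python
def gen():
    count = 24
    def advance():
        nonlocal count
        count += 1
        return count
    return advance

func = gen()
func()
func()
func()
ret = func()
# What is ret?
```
28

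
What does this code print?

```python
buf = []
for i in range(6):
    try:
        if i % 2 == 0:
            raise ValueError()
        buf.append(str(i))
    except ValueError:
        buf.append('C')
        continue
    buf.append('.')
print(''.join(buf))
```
C1.C3.C5.

continue in except skips rest of loop body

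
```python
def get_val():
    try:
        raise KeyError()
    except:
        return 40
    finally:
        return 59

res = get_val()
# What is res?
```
59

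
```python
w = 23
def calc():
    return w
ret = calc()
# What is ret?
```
23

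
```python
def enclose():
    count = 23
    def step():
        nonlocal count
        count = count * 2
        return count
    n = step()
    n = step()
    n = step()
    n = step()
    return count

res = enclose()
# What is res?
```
368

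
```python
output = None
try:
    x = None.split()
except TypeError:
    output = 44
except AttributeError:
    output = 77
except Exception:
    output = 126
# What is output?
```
77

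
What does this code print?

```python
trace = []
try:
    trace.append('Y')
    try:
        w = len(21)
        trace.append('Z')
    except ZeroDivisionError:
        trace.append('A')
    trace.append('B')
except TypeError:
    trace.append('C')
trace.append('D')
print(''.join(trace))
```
YCD

Inner handler doesn't match, propagates to outer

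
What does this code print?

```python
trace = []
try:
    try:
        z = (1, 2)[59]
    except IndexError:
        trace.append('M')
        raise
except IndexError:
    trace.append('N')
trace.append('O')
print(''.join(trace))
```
MNO

raise without argument re-raises current exception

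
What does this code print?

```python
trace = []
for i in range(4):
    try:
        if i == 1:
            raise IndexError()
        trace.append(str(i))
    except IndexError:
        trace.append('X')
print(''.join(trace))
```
0X23

Exception on i=1 caught, loop continues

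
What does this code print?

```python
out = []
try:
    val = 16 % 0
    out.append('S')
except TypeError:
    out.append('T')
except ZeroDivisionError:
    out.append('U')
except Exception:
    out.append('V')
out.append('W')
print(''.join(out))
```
UW

ZeroDivisionError matches before generic Exception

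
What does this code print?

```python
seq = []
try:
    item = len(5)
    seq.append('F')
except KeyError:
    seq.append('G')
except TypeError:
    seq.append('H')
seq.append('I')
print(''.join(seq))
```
HI

TypeError is caught by its specific handler, not KeyError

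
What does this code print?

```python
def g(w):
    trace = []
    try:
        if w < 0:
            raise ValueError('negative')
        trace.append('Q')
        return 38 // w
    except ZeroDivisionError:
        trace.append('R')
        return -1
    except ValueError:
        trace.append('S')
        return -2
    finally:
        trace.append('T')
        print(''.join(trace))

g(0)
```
QRT

w=0 causes ZeroDivisionError, caught, finally prints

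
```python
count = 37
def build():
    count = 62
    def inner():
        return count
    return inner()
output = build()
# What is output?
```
62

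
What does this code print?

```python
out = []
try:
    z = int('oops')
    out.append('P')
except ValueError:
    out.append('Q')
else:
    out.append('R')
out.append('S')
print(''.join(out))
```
QS

else block skipped when exception is caught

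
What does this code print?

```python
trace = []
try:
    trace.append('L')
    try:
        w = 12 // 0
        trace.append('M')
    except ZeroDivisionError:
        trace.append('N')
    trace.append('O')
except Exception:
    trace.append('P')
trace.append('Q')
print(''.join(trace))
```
LNOQ

Inner exception caught by inner handler, outer continues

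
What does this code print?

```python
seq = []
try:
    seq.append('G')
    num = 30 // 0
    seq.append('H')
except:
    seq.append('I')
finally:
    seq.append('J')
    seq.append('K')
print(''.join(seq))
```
GIJK

Code before exception runs, then except, then all of finally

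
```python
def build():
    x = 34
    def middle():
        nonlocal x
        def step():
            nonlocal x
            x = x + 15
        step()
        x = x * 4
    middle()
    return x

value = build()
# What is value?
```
196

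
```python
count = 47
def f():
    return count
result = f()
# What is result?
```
47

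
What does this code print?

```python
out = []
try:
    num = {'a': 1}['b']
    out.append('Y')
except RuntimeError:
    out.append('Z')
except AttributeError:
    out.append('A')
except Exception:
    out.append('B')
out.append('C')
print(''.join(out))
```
BC

KeyError not specifically caught, falls to Exception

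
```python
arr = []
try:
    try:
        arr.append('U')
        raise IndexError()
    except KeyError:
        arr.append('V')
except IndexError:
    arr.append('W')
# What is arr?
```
['U', 'W']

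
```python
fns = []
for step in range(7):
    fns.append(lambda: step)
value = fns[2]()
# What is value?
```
6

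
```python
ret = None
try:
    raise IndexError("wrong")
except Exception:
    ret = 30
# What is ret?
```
30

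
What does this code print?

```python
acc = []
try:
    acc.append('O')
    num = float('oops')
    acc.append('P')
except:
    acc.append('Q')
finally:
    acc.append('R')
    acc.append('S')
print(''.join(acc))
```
OQRS

Code before exception runs, then except, then all of finally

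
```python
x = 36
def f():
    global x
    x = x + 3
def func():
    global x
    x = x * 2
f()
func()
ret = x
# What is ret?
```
78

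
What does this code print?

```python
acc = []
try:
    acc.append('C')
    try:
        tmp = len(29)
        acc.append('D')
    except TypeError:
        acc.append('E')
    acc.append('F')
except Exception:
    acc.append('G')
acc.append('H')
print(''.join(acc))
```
CEFH

Inner exception caught by inner handler, outer continues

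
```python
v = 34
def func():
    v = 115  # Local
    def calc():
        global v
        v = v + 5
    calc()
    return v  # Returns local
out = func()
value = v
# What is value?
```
39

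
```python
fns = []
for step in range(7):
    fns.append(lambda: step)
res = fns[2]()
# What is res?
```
6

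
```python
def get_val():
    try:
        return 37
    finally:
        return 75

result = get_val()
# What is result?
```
75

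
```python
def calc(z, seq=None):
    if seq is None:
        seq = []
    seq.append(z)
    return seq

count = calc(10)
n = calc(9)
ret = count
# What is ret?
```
[10]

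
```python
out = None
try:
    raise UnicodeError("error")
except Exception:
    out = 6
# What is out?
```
6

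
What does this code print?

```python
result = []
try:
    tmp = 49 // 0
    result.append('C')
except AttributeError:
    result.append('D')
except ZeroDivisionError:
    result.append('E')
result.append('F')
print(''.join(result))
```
EF

ZeroDivisionError is caught by its specific handler, not AttributeError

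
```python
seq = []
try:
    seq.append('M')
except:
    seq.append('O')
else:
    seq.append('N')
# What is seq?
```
['M', 'N']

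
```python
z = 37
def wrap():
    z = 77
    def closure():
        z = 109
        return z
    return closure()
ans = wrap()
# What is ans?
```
109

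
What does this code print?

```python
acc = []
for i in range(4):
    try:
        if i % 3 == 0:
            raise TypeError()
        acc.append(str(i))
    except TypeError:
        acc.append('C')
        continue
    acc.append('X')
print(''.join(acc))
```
C1X2XC

continue in except skips rest of loop body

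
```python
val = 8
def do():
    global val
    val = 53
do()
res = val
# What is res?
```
53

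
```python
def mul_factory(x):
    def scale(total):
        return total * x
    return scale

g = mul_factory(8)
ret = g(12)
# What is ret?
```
96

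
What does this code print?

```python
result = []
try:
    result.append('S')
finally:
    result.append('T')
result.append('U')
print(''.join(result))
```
STU

try/finally without except, no exception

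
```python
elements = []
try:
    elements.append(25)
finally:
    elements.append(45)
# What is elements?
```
[25, 45]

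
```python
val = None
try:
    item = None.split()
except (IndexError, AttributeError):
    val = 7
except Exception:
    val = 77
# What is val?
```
7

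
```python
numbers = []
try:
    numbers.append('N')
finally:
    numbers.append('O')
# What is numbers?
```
['N', 'O']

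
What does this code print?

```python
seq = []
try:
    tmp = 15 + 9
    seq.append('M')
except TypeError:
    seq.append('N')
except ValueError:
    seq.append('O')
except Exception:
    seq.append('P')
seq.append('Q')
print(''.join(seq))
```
MQ

No exception, try block completes normally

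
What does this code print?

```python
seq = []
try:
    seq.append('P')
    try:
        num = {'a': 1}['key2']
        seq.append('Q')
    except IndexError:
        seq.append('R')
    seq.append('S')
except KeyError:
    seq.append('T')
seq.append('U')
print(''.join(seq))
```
PTU

Inner handler doesn't match, propagates to outer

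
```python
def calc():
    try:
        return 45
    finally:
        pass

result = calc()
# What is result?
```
45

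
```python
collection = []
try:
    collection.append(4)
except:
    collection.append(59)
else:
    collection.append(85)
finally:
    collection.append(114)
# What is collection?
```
[4, 85, 114]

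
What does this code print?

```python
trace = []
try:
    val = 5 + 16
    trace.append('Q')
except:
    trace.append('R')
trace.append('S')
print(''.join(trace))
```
QS

No exception, try block completes normally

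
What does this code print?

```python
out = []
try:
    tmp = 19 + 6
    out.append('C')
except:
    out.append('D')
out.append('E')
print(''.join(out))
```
CE

No exception, try block completes normally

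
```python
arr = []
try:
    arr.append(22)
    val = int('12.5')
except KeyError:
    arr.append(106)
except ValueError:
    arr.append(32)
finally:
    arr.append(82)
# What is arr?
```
[22, 32, 82]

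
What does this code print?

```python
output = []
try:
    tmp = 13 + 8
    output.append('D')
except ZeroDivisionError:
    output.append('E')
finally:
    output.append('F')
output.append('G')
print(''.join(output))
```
DFG

finally runs after normal execution too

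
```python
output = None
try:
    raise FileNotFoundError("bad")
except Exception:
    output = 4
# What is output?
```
4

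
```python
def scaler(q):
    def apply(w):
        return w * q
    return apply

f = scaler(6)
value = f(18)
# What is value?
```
108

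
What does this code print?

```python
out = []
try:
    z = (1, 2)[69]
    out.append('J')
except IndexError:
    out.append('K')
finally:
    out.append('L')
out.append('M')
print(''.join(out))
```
KLM

finally always runs, even after exception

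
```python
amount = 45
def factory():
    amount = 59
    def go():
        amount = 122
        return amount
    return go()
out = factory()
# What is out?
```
122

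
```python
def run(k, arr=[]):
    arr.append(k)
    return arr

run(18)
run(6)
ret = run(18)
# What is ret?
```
[18, 6, 18]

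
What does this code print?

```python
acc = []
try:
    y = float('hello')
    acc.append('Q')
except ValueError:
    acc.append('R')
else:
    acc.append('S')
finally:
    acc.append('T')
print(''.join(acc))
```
RT

Exception: except runs, else skipped, finally runs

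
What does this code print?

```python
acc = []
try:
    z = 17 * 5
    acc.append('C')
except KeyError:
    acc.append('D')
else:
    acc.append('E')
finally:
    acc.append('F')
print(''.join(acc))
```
CEF

else runs before finally when no exception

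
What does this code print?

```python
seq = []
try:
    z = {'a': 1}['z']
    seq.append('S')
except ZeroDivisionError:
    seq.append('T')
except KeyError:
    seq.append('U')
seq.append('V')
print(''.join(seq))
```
UV

KeyError is caught by its specific handler, not ZeroDivisionError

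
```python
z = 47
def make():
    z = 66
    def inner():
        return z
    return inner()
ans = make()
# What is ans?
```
66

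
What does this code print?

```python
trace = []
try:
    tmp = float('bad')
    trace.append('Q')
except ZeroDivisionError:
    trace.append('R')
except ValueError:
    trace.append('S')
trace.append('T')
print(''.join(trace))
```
ST

ValueError is caught by its specific handler, not ZeroDivisionError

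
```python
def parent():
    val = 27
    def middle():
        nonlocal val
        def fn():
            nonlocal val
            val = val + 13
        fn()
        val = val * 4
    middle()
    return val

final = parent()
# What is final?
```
160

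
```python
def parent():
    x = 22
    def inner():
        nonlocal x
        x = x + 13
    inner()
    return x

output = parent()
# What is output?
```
35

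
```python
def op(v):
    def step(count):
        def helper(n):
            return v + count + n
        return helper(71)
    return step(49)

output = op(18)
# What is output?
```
138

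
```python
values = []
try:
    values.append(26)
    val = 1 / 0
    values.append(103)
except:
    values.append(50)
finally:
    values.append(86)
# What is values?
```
[26, 50, 86]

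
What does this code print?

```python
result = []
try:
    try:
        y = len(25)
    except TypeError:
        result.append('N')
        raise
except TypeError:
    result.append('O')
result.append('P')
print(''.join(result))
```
NOP

raise without argument re-raises current exception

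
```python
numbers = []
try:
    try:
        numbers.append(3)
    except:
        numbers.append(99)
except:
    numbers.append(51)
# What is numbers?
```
[3]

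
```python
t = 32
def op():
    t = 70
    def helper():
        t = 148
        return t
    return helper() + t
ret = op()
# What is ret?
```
218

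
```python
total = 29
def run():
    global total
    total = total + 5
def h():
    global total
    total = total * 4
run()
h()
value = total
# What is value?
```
136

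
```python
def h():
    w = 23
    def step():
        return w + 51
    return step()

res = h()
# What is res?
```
74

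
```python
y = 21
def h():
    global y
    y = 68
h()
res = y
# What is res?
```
68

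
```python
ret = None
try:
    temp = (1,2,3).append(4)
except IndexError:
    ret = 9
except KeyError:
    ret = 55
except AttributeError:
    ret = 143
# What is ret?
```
143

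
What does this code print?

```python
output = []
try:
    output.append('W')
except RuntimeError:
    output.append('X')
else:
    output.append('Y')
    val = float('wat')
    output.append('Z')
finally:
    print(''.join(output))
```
WY

Try succeeds, else appends 'Y', ValueError in else is uncaught, finally prints before exception propagates ('Z' never appended)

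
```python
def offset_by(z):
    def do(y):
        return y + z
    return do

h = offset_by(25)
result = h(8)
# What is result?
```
33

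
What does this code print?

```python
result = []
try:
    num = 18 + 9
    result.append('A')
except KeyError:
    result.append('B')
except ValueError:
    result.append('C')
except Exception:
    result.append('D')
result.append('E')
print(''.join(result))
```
AE

No exception, try block completes normally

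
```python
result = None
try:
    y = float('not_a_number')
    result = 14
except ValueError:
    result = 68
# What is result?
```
68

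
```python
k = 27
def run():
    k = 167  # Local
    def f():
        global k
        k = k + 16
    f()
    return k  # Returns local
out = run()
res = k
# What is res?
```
43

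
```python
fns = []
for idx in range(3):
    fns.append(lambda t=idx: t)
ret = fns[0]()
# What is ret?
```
0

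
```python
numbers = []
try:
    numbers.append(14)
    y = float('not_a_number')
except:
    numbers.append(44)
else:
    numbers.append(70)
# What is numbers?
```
[14, 44]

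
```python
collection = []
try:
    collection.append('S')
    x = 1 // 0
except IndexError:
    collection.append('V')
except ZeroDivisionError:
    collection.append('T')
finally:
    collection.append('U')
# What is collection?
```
['S', 'T', 'U']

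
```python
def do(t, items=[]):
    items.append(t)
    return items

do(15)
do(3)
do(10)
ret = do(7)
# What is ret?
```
[15, 3, 10, 7]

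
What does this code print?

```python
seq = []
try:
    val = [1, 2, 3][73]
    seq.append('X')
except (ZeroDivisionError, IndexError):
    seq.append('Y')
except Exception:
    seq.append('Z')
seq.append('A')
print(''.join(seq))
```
YA

IndexError matches tuple containing it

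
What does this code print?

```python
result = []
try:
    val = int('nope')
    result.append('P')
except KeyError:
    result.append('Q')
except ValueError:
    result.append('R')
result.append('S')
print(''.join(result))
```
RS

ValueError is caught by its specific handler, not KeyError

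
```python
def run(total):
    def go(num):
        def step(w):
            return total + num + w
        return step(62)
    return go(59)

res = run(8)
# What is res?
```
129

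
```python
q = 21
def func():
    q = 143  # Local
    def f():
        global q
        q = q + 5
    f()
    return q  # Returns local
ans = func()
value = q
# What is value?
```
26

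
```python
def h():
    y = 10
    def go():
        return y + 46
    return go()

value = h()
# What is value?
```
56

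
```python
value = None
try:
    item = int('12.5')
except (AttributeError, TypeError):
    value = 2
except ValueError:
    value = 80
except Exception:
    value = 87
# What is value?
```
80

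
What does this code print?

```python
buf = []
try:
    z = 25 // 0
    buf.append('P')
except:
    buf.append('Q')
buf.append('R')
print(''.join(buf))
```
QR

Exception raised in try, caught by bare except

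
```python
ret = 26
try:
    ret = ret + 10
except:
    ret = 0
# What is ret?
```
36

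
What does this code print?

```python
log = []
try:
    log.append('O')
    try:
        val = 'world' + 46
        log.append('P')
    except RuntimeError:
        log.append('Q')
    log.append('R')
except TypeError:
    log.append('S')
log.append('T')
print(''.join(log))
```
OST

Inner handler doesn't match, propagates to outer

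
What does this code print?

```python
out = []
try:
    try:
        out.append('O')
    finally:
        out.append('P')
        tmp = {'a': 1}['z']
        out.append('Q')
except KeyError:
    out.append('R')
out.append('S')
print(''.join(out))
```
OPRS

Exception in inner finally caught by outer except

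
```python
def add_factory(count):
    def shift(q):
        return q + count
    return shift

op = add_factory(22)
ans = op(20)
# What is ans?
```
42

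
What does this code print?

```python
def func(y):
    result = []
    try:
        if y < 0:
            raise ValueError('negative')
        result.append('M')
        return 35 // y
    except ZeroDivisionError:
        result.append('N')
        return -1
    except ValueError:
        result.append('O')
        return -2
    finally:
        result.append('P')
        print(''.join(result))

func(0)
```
MNP

y=0 causes ZeroDivisionError, caught, finally prints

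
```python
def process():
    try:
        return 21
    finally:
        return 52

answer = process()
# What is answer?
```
52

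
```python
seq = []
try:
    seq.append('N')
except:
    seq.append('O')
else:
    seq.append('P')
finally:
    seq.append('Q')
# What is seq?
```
['N', 'P', 'Q']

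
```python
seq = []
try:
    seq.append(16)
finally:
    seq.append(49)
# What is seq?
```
[16, 49]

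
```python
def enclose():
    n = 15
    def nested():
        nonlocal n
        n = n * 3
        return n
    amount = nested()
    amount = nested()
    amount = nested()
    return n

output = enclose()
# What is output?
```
405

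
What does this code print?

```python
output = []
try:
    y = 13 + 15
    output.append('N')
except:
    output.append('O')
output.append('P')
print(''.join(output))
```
NP

No exception, try block completes normally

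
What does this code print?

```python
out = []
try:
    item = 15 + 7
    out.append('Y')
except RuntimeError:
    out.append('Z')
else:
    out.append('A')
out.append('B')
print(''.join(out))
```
YAB

else block runs when no exception occurs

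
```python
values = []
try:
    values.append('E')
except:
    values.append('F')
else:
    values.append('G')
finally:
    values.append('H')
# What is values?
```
['E', 'G', 'H']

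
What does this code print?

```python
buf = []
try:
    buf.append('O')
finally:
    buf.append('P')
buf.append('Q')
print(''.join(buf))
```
OPQ

try/finally without except, no exception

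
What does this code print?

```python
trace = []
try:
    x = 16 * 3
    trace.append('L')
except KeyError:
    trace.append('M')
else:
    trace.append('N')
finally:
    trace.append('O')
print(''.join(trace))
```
LNO

else runs before finally when no exception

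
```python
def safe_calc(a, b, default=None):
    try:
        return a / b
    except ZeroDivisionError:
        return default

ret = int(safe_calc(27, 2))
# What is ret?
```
13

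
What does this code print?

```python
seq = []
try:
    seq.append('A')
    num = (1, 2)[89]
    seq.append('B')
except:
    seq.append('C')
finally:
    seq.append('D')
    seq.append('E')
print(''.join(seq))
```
ACDE

Code before exception runs, then except, then all of finally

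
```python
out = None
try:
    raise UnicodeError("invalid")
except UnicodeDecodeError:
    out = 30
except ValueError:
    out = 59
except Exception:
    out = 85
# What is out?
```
59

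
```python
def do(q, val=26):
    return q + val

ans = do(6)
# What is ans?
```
32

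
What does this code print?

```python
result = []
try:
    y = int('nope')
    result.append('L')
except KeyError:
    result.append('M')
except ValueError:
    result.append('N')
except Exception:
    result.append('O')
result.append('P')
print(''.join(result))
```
NP

ValueError matches before generic Exception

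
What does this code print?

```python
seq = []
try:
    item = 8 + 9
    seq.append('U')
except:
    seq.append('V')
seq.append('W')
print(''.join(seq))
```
UW

No exception, try block completes normally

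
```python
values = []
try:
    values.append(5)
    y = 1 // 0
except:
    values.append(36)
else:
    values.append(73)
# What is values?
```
[5, 36]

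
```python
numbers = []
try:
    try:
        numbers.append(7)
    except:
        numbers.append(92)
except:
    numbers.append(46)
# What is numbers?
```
[7]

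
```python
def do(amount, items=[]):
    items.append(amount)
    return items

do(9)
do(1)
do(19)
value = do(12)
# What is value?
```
[9, 1, 19, 12]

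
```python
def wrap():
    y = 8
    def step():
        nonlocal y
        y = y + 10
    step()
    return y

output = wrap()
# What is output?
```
18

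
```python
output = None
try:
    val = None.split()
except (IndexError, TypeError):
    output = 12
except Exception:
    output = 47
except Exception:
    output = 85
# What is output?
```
47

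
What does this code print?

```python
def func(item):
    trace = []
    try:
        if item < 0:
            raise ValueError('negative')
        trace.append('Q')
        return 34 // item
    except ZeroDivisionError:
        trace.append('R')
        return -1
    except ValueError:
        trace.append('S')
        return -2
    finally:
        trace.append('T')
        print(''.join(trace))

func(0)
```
QRT

item=0 causes ZeroDivisionError, caught, finally prints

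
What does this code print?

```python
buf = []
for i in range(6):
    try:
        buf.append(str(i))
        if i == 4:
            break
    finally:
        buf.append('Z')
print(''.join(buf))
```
0Z1Z2Z3Z4Z

finally runs even when breaking out of loop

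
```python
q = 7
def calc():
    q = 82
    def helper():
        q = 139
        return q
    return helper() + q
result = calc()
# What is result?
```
221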